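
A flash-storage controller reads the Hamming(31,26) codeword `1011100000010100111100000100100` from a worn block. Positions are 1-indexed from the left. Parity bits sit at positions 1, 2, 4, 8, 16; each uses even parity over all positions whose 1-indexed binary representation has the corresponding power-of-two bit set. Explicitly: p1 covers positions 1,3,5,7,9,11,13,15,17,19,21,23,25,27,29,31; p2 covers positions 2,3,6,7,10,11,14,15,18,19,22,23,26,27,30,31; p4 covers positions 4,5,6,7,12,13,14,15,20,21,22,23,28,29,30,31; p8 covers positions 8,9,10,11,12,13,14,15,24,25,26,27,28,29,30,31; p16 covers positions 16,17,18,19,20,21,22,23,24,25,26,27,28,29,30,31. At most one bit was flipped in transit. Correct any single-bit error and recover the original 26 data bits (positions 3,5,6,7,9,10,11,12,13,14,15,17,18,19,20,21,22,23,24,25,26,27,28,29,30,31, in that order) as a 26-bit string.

11000001010111100000100100

s1: b1⊕b3⊕b5⊕b7⊕b9⊕b11⊕b13⊕b15⊕b17⊕b19⊕b21⊕b23⊕b25⊕b27⊕b29⊕b31 = 1⊕1⊕1⊕0⊕0⊕0⊕0⊕0⊕1⊕1⊕0⊕0⊕0⊕0⊕1⊕0 = 0
s2: b2⊕b3⊕b6⊕b7⊕b10⊕b11⊕b14⊕b15⊕b18⊕b19⊕b22⊕b23⊕b26⊕b27⊕b30⊕b31 = 0⊕1⊕0⊕0⊕0⊕0⊕1⊕0⊕1⊕1⊕0⊕0⊕1⊕0⊕0⊕0 = 1
s4: b4⊕b5⊕b6⊕b7⊕b12⊕b13⊕b14⊕b15⊕b20⊕b21⊕b22⊕b23⊕b28⊕b29⊕b30⊕b31 = 1⊕1⊕0⊕0⊕1⊕0⊕1⊕0⊕1⊕0⊕0⊕0⊕0⊕1⊕0⊕0 = 0
s8: b8⊕b9⊕b10⊕b11⊕b12⊕b13⊕b14⊕b15⊕b24⊕b25⊕b26⊕b27⊕b28⊕b29⊕b30⊕b31 = 0⊕0⊕0⊕0⊕1⊕0⊕1⊕0⊕0⊕0⊕1⊕0⊕0⊕1⊕0⊕0 = 0
s16: b16⊕b17⊕b18⊕b19⊕b20⊕b21⊕b22⊕b23⊕b24⊕b25⊕b26⊕b27⊕b28⊕b29⊕b30⊕b31 = 0⊕1⊕1⊕1⊕1⊕0⊕0⊕0⊕0⊕0⊕1⊕0⊕0⊕1⊕0⊕0 = 0
Syndrome (s16...s1) = 00010 → position 2.
Flip bit 2: corrected codeword = 1111100000010100111100000100100
Data bits at positions 3,5,6,7,9,10,11,12,13,14,15,17,18,19,20,21,22,23,24,25,26,27,28,29,30,31: 11000001010111100000100100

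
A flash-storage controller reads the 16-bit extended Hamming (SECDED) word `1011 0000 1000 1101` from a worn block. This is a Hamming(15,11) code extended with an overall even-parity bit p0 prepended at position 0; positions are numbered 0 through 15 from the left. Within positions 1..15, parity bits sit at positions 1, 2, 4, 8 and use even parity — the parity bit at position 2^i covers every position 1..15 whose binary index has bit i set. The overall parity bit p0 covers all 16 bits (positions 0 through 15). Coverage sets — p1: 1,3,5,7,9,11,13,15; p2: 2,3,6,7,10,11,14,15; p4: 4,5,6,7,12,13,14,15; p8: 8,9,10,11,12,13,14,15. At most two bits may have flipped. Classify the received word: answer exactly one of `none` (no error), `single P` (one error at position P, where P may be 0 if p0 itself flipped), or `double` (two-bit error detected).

s1: b1⊕b3⊕b5⊕b7⊕b9⊕b11⊕b13⊕b15 = 0⊕1⊕0⊕0⊕0⊕0⊕1⊕1 = 1
s2: b2⊕b3⊕b6⊕b7⊕b10⊕b11⊕b14⊕b15 = 1⊕1⊕0⊕0⊕0⊕0⊕0⊕1 = 1
s4: b4⊕b5⊕b6⊕b7⊕b12⊕b13⊕b14⊕b15 = 0⊕0⊕0⊕0⊕1⊕1⊕0⊕1 = 1
s8: b8⊕b9⊕b10⊕b11⊕b12⊕b13⊕b14⊕b15 = 1⊕0⊕0⊕0⊕1⊕1⊕0⊕1 = 0
Syndrome (s8...s1) = 0111 → position 7.
Overall parity (XOR of all 16 bits, including p0): 1⊕0⊕1⊕1⊕0⊕0⊕0⊕0⊕1⊕0⊕0⊕0⊕1⊕1⊕0⊕1 = 1
Overall=1, syndrome position=7 → single-bit error at position 7.

single 7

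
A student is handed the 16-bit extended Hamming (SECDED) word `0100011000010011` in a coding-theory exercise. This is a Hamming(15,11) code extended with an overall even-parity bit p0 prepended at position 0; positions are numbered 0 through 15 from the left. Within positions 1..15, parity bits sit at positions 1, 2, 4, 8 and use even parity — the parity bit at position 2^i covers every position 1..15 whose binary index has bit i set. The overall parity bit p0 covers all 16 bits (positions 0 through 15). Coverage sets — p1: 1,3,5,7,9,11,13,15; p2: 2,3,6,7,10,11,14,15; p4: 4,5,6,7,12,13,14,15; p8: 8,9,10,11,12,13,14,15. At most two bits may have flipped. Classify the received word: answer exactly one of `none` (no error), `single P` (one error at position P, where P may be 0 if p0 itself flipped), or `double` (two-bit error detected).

s1: b1⊕b3⊕b5⊕b7⊕b9⊕b11⊕b13⊕b15 = 1⊕0⊕1⊕0⊕0⊕1⊕0⊕1 = 0
s2: b2⊕b3⊕b6⊕b7⊕b10⊕b11⊕b14⊕b15 = 0⊕0⊕1⊕0⊕0⊕1⊕1⊕1 = 0
s4: b4⊕b5⊕b6⊕b7⊕b12⊕b13⊕b14⊕b15 = 0⊕1⊕1⊕0⊕0⊕0⊕1⊕1 = 0
s8: b8⊕b9⊕b10⊕b11⊕b12⊕b13⊕b14⊕b15 = 0⊕0⊕0⊕1⊕0⊕0⊕1⊕1 = 1
Syndrome (s8...s1) = 1000 → position 8.
Overall parity (XOR of all 16 bits, including p0): 0⊕1⊕0⊕0⊕0⊕1⊕1⊕0⊕0⊕0⊕0⊕1⊕0⊕0⊕1⊕1 = 0
Overall=0, syndrome position=8 → double-bit error detected (uncorrectable).

double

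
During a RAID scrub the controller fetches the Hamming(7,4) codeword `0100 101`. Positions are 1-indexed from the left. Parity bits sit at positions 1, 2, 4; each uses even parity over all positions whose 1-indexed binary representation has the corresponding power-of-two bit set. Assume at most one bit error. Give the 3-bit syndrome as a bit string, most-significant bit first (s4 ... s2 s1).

s1: b1⊕b3⊕b5⊕b7 = 0⊕0⊕1⊕1 = 0
s2: b2⊕b3⊕b6⊕b7 = 1⊕0⊕0⊕1 = 0
s4: b4⊕b5⊕b6⊕b7 = 0⊕1⊕0⊕1 = 0
Syndrome (s4...s1) = 000 → position 0 (no error).

000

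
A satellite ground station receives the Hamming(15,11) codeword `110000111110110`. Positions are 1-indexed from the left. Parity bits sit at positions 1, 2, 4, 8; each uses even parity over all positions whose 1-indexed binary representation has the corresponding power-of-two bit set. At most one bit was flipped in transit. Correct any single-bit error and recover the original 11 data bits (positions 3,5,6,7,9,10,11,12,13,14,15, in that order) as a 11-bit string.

00001110110

s1: b1⊕b3⊕b5⊕b7⊕b9⊕b11⊕b13⊕b15 = 1⊕0⊕0⊕1⊕1⊕1⊕1⊕0 = 1
s2: b2⊕b3⊕b6⊕b7⊕b10⊕b11⊕b14⊕b15 = 1⊕0⊕0⊕1⊕1⊕1⊕1⊕0 = 1
s4: b4⊕b5⊕b6⊕b7⊕b12⊕b13⊕b14⊕b15 = 0⊕0⊕0⊕1⊕0⊕1⊕1⊕0 = 1
s8: b8⊕b9⊕b10⊕b11⊕b12⊕b13⊕b14⊕b15 = 1⊕1⊕1⊕1⊕0⊕1⊕1⊕0 = 0
Syndrome (s8...s1) = 0111 → position 7.
Flip bit 7: corrected codeword = 110000011110110
Data bits at positions 3,5,6,7,9,10,11,12,13,14,15: 00001110110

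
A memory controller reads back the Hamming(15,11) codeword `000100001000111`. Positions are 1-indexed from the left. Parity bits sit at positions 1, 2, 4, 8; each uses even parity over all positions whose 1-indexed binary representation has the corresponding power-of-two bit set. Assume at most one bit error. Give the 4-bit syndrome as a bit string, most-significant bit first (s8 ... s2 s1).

0001

s1: b1⊕b3⊕b5⊕b7⊕b9⊕b11⊕b13⊕b15 = 0⊕0⊕0⊕0⊕1⊕0⊕1⊕1 = 1
s2: b2⊕b3⊕b6⊕b7⊕b10⊕b11⊕b14⊕b15 = 0⊕0⊕0⊕0⊕0⊕0⊕1⊕1 = 0
s4: b4⊕b5⊕b6⊕b7⊕b12⊕b13⊕b14⊕b15 = 1⊕0⊕0⊕0⊕0⊕1⊕1⊕1 = 0
s8: b8⊕b9⊕b10⊕b11⊕b12⊕b13⊕b14⊕b15 = 0⊕1⊕0⊕0⊕0⊕1⊕1⊕1 = 0
Syndrome (s8...s1) = 0001 → position 1.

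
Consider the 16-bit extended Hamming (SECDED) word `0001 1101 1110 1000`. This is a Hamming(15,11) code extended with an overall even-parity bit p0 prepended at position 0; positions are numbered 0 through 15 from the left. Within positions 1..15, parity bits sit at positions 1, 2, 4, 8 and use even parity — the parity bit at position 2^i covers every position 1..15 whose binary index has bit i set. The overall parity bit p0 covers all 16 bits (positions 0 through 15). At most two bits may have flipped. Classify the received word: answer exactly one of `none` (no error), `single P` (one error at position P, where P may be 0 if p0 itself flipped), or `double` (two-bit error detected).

double

s1: b1⊕b3⊕b5⊕b7⊕b9⊕b11⊕b13⊕b15 = 0⊕1⊕1⊕1⊕1⊕0⊕0⊕0 = 0
s2: b2⊕b3⊕b6⊕b7⊕b10⊕b11⊕b14⊕b15 = 0⊕1⊕0⊕1⊕1⊕0⊕0⊕0 = 1
s4: b4⊕b5⊕b6⊕b7⊕b12⊕b13⊕b14⊕b15 = 1⊕1⊕0⊕1⊕1⊕0⊕0⊕0 = 0
s8: b8⊕b9⊕b10⊕b11⊕b12⊕b13⊕b14⊕b15 = 1⊕1⊕1⊕0⊕1⊕0⊕0⊕0 = 0
Syndrome (s8...s1) = 0010 → position 2.
Overall parity (XOR of all 16 bits, including p0): 0⊕0⊕0⊕1⊕1⊕1⊕0⊕1⊕1⊕1⊕1⊕0⊕1⊕0⊕0⊕0 = 0
Overall=0, syndrome position=2 → double-bit error detected (uncorrectable).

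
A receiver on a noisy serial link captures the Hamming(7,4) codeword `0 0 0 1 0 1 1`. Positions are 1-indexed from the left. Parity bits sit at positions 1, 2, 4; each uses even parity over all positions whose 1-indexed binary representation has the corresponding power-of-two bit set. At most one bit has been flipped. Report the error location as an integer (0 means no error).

s1: b1⊕b3⊕b5⊕b7 = 0⊕0⊕0⊕1 = 1
s2: b2⊕b3⊕b6⊕b7 = 0⊕0⊕1⊕1 = 0
s4: b4⊕b5⊕b6⊕b7 = 1⊕0⊕1⊕1 = 1
Syndrome (s4...s1) = 101 → position 5.

5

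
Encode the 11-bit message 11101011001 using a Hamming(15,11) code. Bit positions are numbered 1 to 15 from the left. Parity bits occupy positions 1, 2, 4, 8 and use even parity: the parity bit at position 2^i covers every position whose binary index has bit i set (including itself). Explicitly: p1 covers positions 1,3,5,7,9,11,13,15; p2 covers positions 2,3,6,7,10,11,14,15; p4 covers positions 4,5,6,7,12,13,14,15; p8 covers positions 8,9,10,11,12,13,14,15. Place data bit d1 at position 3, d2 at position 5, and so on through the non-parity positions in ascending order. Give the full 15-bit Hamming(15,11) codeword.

Place data bits at non-power-of-two positions: b3=1, b5=1, b6=1, b7=0, b9=1, b10=0, b11=1, b12=1, b13=0, b14=0, b15=1.
p1 = XOR of data positions {3,5,7,9,11,13,15} = 1⊕1⊕0⊕1⊕1⊕0⊕1 = 1
p2 = XOR of data positions {3,6,7,10,11,14,15} = 1⊕1⊕0⊕0⊕1⊕0⊕1 = 0
p4 = XOR of data positions {5,6,7,12,13,14,15} = 1⊕1⊕0⊕1⊕0⊕0⊕1 = 0
p8 = XOR of data positions {9,10,11,12,13,14,15} = 1⊕0⊕1⊕1⊕0⊕0⊕1 = 0
Codeword b1..b15 = 101011001011001

101011001011001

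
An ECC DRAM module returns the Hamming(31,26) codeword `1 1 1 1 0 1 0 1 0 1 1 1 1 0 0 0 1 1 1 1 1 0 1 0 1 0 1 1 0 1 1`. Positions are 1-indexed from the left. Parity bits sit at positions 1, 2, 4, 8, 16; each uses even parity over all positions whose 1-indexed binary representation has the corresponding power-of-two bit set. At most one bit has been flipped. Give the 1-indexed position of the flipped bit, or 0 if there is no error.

s1: b1⊕b3⊕b5⊕b7⊕b9⊕b11⊕b13⊕b15⊕b17⊕b19⊕b21⊕b23⊕b25⊕b27⊕b29⊕b31 = 1⊕1⊕0⊕0⊕0⊕1⊕1⊕0⊕1⊕1⊕1⊕1⊕1⊕1⊕0⊕1 = 1
s2: b2⊕b3⊕b6⊕b7⊕b10⊕b11⊕b14⊕b15⊕b18⊕b19⊕b22⊕b23⊕b26⊕b27⊕b30⊕b31 = 1⊕1⊕1⊕0⊕1⊕1⊕0⊕0⊕1⊕1⊕0⊕1⊕0⊕1⊕1⊕1 = 1
s4: b4⊕b5⊕b6⊕b7⊕b12⊕b13⊕b14⊕b15⊕b20⊕b21⊕b22⊕b23⊕b28⊕b29⊕b30⊕b31 = 1⊕0⊕1⊕0⊕1⊕1⊕0⊕0⊕1⊕1⊕0⊕1⊕1⊕0⊕1⊕1 = 0
s8: b8⊕b9⊕b10⊕b11⊕b12⊕b13⊕b14⊕b15⊕b24⊕b25⊕b26⊕b27⊕b28⊕b29⊕b30⊕b31 = 1⊕0⊕1⊕1⊕1⊕1⊕0⊕0⊕0⊕1⊕0⊕1⊕1⊕0⊕1⊕1 = 0
s16: b16⊕b17⊕b18⊕b19⊕b20⊕b21⊕b22⊕b23⊕b24⊕b25⊕b26⊕b27⊕b28⊕b29⊕b30⊕b31 = 0⊕1⊕1⊕1⊕1⊕1⊕0⊕1⊕0⊕1⊕0⊕1⊕1⊕0⊕1⊕1 = 1
Syndrome (s16...s1) = 10011 → position 19.

19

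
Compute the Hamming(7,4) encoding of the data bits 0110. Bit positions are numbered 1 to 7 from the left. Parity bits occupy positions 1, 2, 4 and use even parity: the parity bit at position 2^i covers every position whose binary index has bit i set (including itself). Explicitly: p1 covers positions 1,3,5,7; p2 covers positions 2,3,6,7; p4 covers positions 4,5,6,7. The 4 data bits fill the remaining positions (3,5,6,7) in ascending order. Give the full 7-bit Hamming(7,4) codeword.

Place data bits at non-power-of-two positions: b3=0, b5=1, b6=1, b7=0.
p1 = XOR of data positions {3,5,7} = 0⊕1⊕0 = 1
p2 = XOR of data positions {3,6,7} = 0⊕1⊕0 = 1
p4 = XOR of data positions {5,6,7} = 1⊕1⊕0 = 0
Codeword b1..b7 = 1100110

1100110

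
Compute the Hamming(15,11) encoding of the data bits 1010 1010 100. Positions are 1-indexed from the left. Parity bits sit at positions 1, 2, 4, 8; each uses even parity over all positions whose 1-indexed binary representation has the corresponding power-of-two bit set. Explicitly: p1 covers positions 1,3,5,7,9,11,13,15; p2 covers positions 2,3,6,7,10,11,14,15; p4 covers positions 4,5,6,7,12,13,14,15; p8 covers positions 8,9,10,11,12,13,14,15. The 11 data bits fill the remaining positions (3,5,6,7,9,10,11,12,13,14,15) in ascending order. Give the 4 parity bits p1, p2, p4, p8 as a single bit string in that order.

0101

Place data bits at non-power-of-two positions: b3=1, b5=0, b6=1, b7=0, b9=1, b10=0, b11=1, b12=0, b13=1, b14=0, b15=0.
p1 = XOR of data positions {3,5,7,9,11,13,15} = 1⊕0⊕0⊕1⊕1⊕1⊕0 = 0
p2 = XOR of data positions {3,6,7,10,11,14,15} = 1⊕1⊕0⊕0⊕1⊕0⊕0 = 1
p4 = XOR of data positions {5,6,7,12,13,14,15} = 0⊕1⊕0⊕0⊕1⊕0⊕0 = 0
p8 = XOR of data positions {9,10,11,12,13,14,15} = 1⊕0⊕1⊕0⊕1⊕0⊕0 = 1
Parity bits p1,p2,p4,p8 = 0101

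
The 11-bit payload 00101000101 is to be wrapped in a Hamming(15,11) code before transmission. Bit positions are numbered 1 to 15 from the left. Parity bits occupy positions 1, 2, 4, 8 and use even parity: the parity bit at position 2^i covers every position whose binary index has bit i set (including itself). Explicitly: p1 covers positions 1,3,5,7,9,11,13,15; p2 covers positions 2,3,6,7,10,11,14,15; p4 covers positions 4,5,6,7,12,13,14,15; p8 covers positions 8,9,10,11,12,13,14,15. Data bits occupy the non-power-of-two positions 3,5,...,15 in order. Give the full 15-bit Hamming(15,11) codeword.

Place data bits at non-power-of-two positions: b3=0, b5=0, b6=1, b7=0, b9=1, b10=0, b11=0, b12=0, b13=1, b14=0, b15=1.
p1 = XOR of data positions {3,5,7,9,11,13,15} = 0⊕0⊕0⊕1⊕0⊕1⊕1 = 1
p2 = XOR of data positions {3,6,7,10,11,14,15} = 0⊕1⊕0⊕0⊕0⊕0⊕1 = 0
p4 = XOR of data positions {5,6,7,12,13,14,15} = 0⊕1⊕0⊕0⊕1⊕0⊕1 = 1
p8 = XOR of data positions {9,10,11,12,13,14,15} = 1⊕0⊕0⊕0⊕1⊕0⊕1 = 1
Codeword b1..b15 = 100101011000101

100101011000101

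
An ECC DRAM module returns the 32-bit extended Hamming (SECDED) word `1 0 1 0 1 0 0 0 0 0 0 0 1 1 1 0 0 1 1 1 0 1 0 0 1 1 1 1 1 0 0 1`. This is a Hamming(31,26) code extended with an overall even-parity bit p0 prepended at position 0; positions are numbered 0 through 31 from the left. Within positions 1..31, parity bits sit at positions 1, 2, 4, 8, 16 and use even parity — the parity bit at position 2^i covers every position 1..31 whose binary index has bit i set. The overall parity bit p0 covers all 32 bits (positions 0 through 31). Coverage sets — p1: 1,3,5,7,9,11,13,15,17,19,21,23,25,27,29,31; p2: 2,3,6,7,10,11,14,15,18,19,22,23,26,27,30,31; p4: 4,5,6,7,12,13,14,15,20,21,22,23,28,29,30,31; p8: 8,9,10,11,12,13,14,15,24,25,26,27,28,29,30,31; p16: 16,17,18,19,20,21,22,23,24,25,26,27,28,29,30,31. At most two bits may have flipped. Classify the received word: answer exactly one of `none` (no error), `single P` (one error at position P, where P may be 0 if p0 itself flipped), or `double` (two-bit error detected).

s1: b1⊕b3⊕b5⊕b7⊕b9⊕b11⊕b13⊕b15⊕b17⊕b19⊕b21⊕b23⊕b25⊕b27⊕b29⊕b31 = 0⊕0⊕0⊕0⊕0⊕0⊕1⊕0⊕1⊕1⊕1⊕0⊕1⊕1⊕0⊕1 = 1
s2: b2⊕b3⊕b6⊕b7⊕b10⊕b11⊕b14⊕b15⊕b18⊕b19⊕b22⊕b23⊕b26⊕b27⊕b30⊕b31 = 1⊕0⊕0⊕0⊕0⊕0⊕1⊕0⊕1⊕1⊕0⊕0⊕1⊕1⊕0⊕1 = 1
s4: b4⊕b5⊕b6⊕b7⊕b12⊕b13⊕b14⊕b15⊕b20⊕b21⊕b22⊕b23⊕b28⊕b29⊕b30⊕b31 = 1⊕0⊕0⊕0⊕1⊕1⊕1⊕0⊕0⊕1⊕0⊕0⊕1⊕0⊕0⊕1 = 1
s8: b8⊕b9⊕b10⊕b11⊕b12⊕b13⊕b14⊕b15⊕b24⊕b25⊕b26⊕b27⊕b28⊕b29⊕b30⊕b31 = 0⊕0⊕0⊕0⊕1⊕1⊕1⊕0⊕1⊕1⊕1⊕1⊕1⊕0⊕0⊕1 = 1
s16: b16⊕b17⊕b18⊕b19⊕b20⊕b21⊕b22⊕b23⊕b24⊕b25⊕b26⊕b27⊕b28⊕b29⊕b30⊕b31 = 0⊕1⊕1⊕1⊕0⊕1⊕0⊕0⊕1⊕1⊕1⊕1⊕1⊕0⊕0⊕1 = 0
Syndrome (s16...s1) = 01111 → position 15.
Overall parity (XOR of all 32 bits, including p0): 1⊕0⊕1⊕0⊕1⊕0⊕0⊕0⊕0⊕0⊕0⊕0⊕1⊕1⊕1⊕0⊕0⊕1⊕1⊕1⊕0⊕1⊕0⊕0⊕1⊕1⊕1⊕1⊕1⊕0⊕0⊕1 = 0
Overall=0, syndrome position=15 → double-bit error detected (uncorrectable).

double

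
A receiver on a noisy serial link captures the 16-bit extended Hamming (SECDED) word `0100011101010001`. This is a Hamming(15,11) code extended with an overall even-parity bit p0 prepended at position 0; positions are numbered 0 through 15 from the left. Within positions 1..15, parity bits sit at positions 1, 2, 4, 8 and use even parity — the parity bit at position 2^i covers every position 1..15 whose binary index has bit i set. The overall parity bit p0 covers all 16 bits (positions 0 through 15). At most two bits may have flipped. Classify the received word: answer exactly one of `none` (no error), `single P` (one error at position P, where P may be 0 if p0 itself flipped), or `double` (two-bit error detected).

single 8

s1: b1⊕b3⊕b5⊕b7⊕b9⊕b11⊕b13⊕b15 = 1⊕0⊕1⊕1⊕1⊕1⊕0⊕1 = 0
s2: b2⊕b3⊕b6⊕b7⊕b10⊕b11⊕b14⊕b15 = 0⊕0⊕1⊕1⊕0⊕1⊕0⊕1 = 0
s4: b4⊕b5⊕b6⊕b7⊕b12⊕b13⊕b14⊕b15 = 0⊕1⊕1⊕1⊕0⊕0⊕0⊕1 = 0
s8: b8⊕b9⊕b10⊕b11⊕b12⊕b13⊕b14⊕b15 = 0⊕1⊕0⊕1⊕0⊕0⊕0⊕1 = 1
Syndrome (s8...s1) = 1000 → position 8.
Overall parity (XOR of all 16 bits, including p0): 0⊕1⊕0⊕0⊕0⊕1⊕1⊕1⊕0⊕1⊕0⊕1⊕0⊕0⊕0⊕1 = 1
Overall=1, syndrome position=8 → single-bit error at position 8.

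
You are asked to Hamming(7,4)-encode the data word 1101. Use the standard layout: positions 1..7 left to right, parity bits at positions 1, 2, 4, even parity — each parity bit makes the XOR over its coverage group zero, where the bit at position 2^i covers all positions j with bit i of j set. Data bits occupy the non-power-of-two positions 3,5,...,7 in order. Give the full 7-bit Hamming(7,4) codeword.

1010101

Place data bits at non-power-of-two positions: b3=1, b5=1, b6=0, b7=1.
p1 = XOR of data positions {3,5,7} = 1⊕1⊕1 = 1
p2 = XOR of data positions {3,6,7} = 1⊕0⊕1 = 0
p4 = XOR of data positions {5,6,7} = 1⊕0⊕1 = 0
Codeword b1..b7 = 1010101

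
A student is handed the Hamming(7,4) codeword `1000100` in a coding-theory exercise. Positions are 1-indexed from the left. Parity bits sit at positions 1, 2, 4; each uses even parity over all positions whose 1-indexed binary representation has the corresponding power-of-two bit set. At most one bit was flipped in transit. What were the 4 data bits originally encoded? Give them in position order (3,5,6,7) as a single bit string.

s1: b1⊕b3⊕b5⊕b7 = 1⊕0⊕1⊕0 = 0
s2: b2⊕b3⊕b6⊕b7 = 0⊕0⊕0⊕0 = 0
s4: b4⊕b5⊕b6⊕b7 = 0⊕1⊕0⊕0 = 1
Syndrome (s4...s1) = 100 → position 4.
Flip bit 4: corrected codeword = 1001100
Data bits at positions 3,5,6,7: 0100

0100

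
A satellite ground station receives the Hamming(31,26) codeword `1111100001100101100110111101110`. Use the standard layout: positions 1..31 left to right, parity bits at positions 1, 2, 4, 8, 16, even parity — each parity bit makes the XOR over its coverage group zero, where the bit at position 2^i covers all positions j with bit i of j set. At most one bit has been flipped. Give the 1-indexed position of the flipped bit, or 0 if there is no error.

s1: b1⊕b3⊕b5⊕b7⊕b9⊕b11⊕b13⊕b15⊕b17⊕b19⊕b21⊕b23⊕b25⊕b27⊕b29⊕b31 = 1⊕1⊕1⊕0⊕0⊕1⊕0⊕0⊕1⊕0⊕1⊕1⊕1⊕0⊕1⊕0 = 1
s2: b2⊕b3⊕b6⊕b7⊕b10⊕b11⊕b14⊕b15⊕b18⊕b19⊕b22⊕b23⊕b26⊕b27⊕b30⊕b31 = 1⊕1⊕0⊕0⊕1⊕1⊕1⊕0⊕0⊕0⊕0⊕1⊕1⊕0⊕1⊕0 = 0
s4: b4⊕b5⊕b6⊕b7⊕b12⊕b13⊕b14⊕b15⊕b20⊕b21⊕b22⊕b23⊕b28⊕b29⊕b30⊕b31 = 1⊕1⊕0⊕0⊕0⊕0⊕1⊕0⊕1⊕1⊕0⊕1⊕1⊕1⊕1⊕0 = 1
s8: b8⊕b9⊕b10⊕b11⊕b12⊕b13⊕b14⊕b15⊕b24⊕b25⊕b26⊕b27⊕b28⊕b29⊕b30⊕b31 = 0⊕0⊕1⊕1⊕0⊕0⊕1⊕0⊕1⊕1⊕1⊕0⊕1⊕1⊕1⊕0 = 1
s16: b16⊕b17⊕b18⊕b19⊕b20⊕b21⊕b22⊕b23⊕b24⊕b25⊕b26⊕b27⊕b28⊕b29⊕b30⊕b31 = 1⊕1⊕0⊕0⊕1⊕1⊕0⊕1⊕1⊕1⊕1⊕0⊕1⊕1⊕1⊕0 = 1
Syndrome (s16...s1) = 11101 → position 29.

29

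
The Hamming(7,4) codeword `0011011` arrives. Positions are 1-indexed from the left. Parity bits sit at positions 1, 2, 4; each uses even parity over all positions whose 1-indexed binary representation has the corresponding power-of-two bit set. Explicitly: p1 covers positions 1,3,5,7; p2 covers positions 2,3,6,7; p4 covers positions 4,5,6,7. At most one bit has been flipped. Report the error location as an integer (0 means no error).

s1: b1⊕b3⊕b5⊕b7 = 0⊕1⊕0⊕1 = 0
s2: b2⊕b3⊕b6⊕b7 = 0⊕1⊕1⊕1 = 1
s4: b4⊕b5⊕b6⊕b7 = 1⊕0⊕1⊕1 = 1
Syndrome (s4...s1) = 110 → position 6.

6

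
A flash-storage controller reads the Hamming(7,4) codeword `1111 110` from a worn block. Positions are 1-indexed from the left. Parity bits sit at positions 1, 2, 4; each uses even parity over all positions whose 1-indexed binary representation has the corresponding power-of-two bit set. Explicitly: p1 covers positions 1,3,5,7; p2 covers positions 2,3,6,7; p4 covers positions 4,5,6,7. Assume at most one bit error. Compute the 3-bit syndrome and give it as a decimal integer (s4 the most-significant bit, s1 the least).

7

s1: b1⊕b3⊕b5⊕b7 = 1⊕1⊕1⊕0 = 1
s2: b2⊕b3⊕b6⊕b7 = 1⊕1⊕1⊕0 = 1
s4: b4⊕b5⊕b6⊕b7 = 1⊕1⊕1⊕0 = 1
Syndrome (s4...s1) = 111 → position 7.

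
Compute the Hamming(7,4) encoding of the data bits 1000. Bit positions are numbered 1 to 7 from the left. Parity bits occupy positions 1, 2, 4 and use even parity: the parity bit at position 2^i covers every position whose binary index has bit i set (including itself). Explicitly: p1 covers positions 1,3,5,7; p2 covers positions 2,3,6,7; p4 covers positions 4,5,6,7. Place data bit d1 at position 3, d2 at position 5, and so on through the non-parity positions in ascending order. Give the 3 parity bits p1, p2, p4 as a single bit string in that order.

110

Place data bits at non-power-of-two positions: b3=1, b5=0, b6=0, b7=0.
p1 = XOR of data positions {3,5,7} = 1⊕0⊕0 = 1
p2 = XOR of data positions {3,6,7} = 1⊕0⊕0 = 1
p4 = XOR of data positions {5,6,7} = 0⊕0⊕0 = 0
Parity bits p1,p2,p4 = 110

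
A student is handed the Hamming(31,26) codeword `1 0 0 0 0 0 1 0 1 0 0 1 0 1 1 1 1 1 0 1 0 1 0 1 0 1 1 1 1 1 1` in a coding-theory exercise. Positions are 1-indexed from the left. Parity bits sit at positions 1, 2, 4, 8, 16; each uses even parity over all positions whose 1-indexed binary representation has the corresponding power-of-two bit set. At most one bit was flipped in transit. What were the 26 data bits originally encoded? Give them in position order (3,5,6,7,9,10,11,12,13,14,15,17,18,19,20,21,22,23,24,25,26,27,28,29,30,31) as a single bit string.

00011101011110101010111111

s1: b1⊕b3⊕b5⊕b7⊕b9⊕b11⊕b13⊕b15⊕b17⊕b19⊕b21⊕b23⊕b25⊕b27⊕b29⊕b31 = 1⊕0⊕0⊕1⊕1⊕0⊕0⊕1⊕1⊕0⊕0⊕0⊕0⊕1⊕1⊕1 = 0
s2: b2⊕b3⊕b6⊕b7⊕b10⊕b11⊕b14⊕b15⊕b18⊕b19⊕b22⊕b23⊕b26⊕b27⊕b30⊕b31 = 0⊕0⊕0⊕1⊕0⊕0⊕1⊕1⊕1⊕0⊕1⊕0⊕1⊕1⊕1⊕1 = 1
s4: b4⊕b5⊕b6⊕b7⊕b12⊕b13⊕b14⊕b15⊕b20⊕b21⊕b22⊕b23⊕b28⊕b29⊕b30⊕b31 = 0⊕0⊕0⊕1⊕1⊕0⊕1⊕1⊕1⊕0⊕1⊕0⊕1⊕1⊕1⊕1 = 0
s8: b8⊕b9⊕b10⊕b11⊕b12⊕b13⊕b14⊕b15⊕b24⊕b25⊕b26⊕b27⊕b28⊕b29⊕b30⊕b31 = 0⊕1⊕0⊕0⊕1⊕0⊕1⊕1⊕1⊕0⊕1⊕1⊕1⊕1⊕1⊕1 = 1
s16: b16⊕b17⊕b18⊕b19⊕b20⊕b21⊕b22⊕b23⊕b24⊕b25⊕b26⊕b27⊕b28⊕b29⊕b30⊕b31 = 1⊕1⊕1⊕0⊕1⊕0⊕1⊕0⊕1⊕0⊕1⊕1⊕1⊕1⊕1⊕1 = 0
Syndrome (s16...s1) = 01010 → position 10.
Flip bit 10: corrected codeword = 1000001011010111110101010111111
Data bits at positions 3,5,6,7,9,10,11,12,13,14,15,17,18,19,20,21,22,23,24,25,26,27,28,29,30,31: 00011101011110101010111111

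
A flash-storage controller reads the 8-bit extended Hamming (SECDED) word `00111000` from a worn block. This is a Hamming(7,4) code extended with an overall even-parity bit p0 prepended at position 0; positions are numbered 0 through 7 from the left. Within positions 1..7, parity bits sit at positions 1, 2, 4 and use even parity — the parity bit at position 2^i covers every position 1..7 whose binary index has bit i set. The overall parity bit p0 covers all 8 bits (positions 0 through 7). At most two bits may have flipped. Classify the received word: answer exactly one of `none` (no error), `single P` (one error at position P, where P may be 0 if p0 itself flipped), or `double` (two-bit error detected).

s1: b1⊕b3⊕b5⊕b7 = 0⊕1⊕0⊕0 = 1
s2: b2⊕b3⊕b6⊕b7 = 1⊕1⊕0⊕0 = 0
s4: b4⊕b5⊕b6⊕b7 = 1⊕0⊕0⊕0 = 1
Syndrome (s4...s1) = 101 → position 5.
Overall parity (XOR of all 8 bits, including p0): 0⊕0⊕1⊕1⊕1⊕0⊕0⊕0 = 1
Overall=1, syndrome position=5 → single-bit error at position 5.

single 5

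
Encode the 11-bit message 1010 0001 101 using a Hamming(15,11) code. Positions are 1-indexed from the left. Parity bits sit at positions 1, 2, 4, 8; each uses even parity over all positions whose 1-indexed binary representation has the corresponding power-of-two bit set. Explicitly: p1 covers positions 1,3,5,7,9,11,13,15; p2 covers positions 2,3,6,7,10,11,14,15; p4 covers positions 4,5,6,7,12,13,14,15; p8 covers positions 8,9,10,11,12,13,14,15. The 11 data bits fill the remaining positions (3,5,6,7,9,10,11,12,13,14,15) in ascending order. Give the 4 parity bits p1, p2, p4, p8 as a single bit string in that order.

Place data bits at non-power-of-two positions: b3=1, b5=0, b6=1, b7=0, b9=0, b10=0, b11=0, b12=1, b13=1, b14=0, b15=1.
p1 = XOR of data positions {3,5,7,9,11,13,15} = 1⊕0⊕0⊕0⊕0⊕1⊕1 = 1
p2 = XOR of data positions {3,6,7,10,11,14,15} = 1⊕1⊕0⊕0⊕0⊕0⊕1 = 1
p4 = XOR of data positions {5,6,7,12,13,14,15} = 0⊕1⊕0⊕1⊕1⊕0⊕1 = 0
p8 = XOR of data positions {9,10,11,12,13,14,15} = 0⊕0⊕0⊕1⊕1⊕0⊕1 = 1
Parity bits p1,p2,p4,p8 = 1101

1101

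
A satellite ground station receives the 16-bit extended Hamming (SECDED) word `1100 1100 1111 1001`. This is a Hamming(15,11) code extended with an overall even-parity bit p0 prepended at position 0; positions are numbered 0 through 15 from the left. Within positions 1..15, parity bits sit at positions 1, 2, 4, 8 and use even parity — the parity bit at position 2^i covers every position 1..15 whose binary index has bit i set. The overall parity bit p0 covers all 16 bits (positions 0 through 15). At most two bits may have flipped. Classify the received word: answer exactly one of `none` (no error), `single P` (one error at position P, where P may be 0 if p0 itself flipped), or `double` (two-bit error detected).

s1: b1⊕b3⊕b5⊕b7⊕b9⊕b11⊕b13⊕b15 = 1⊕0⊕1⊕0⊕1⊕1⊕0⊕1 = 1
s2: b2⊕b3⊕b6⊕b7⊕b10⊕b11⊕b14⊕b15 = 0⊕0⊕0⊕0⊕1⊕1⊕0⊕1 = 1
s4: b4⊕b5⊕b6⊕b7⊕b12⊕b13⊕b14⊕b15 = 1⊕1⊕0⊕0⊕1⊕0⊕0⊕1 = 0
s8: b8⊕b9⊕b10⊕b11⊕b12⊕b13⊕b14⊕b15 = 1⊕1⊕1⊕1⊕1⊕0⊕0⊕1 = 0
Syndrome (s8...s1) = 0011 → position 3.
Overall parity (XOR of all 16 bits, including p0): 1⊕1⊕0⊕0⊕1⊕1⊕0⊕0⊕1⊕1⊕1⊕1⊕1⊕0⊕0⊕1 = 0
Overall=0, syndrome position=3 → double-bit error detected (uncorrectable).

double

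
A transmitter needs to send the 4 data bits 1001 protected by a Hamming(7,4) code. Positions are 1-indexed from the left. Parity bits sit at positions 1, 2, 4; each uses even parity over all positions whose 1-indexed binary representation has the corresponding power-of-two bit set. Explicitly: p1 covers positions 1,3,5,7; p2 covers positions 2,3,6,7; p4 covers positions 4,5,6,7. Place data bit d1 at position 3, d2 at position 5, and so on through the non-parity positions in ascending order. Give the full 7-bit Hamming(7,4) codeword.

Place data bits at non-power-of-two positions: b3=1, b5=0, b6=0, b7=1.
p1 = XOR of data positions {3,5,7} = 1⊕0⊕1 = 0
p2 = XOR of data positions {3,6,7} = 1⊕0⊕1 = 0
p4 = XOR of data positions {5,6,7} = 0⊕0⊕1 = 1
Codeword b1..b7 = 0011001

0011001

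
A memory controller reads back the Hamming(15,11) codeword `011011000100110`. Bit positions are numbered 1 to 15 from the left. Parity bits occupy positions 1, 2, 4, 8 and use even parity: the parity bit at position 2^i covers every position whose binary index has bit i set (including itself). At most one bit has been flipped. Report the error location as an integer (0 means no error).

s1: b1⊕b3⊕b5⊕b7⊕b9⊕b11⊕b13⊕b15 = 0⊕1⊕1⊕0⊕0⊕0⊕1⊕0 = 1
s2: b2⊕b3⊕b6⊕b7⊕b10⊕b11⊕b14⊕b15 = 1⊕1⊕1⊕0⊕1⊕0⊕1⊕0 = 1
s4: b4⊕b5⊕b6⊕b7⊕b12⊕b13⊕b14⊕b15 = 0⊕1⊕1⊕0⊕0⊕1⊕1⊕0 = 0
s8: b8⊕b9⊕b10⊕b11⊕b12⊕b13⊕b14⊕b15 = 0⊕0⊕1⊕0⊕0⊕1⊕1⊕0 = 1
Syndrome (s8...s1) = 1011 → position 11.

11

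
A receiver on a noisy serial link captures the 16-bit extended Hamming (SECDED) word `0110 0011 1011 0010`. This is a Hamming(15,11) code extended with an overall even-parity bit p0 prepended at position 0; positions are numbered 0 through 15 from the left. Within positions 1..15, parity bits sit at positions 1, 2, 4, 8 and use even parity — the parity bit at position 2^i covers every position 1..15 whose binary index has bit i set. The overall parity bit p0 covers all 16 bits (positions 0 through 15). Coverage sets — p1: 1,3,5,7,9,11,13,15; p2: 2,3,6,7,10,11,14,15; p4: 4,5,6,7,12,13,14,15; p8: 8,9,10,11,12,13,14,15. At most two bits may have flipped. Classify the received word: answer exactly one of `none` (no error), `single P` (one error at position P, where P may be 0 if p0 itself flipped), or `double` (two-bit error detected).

s1: b1⊕b3⊕b5⊕b7⊕b9⊕b11⊕b13⊕b15 = 1⊕0⊕0⊕1⊕0⊕1⊕0⊕0 = 1
s2: b2⊕b3⊕b6⊕b7⊕b10⊕b11⊕b14⊕b15 = 1⊕0⊕1⊕1⊕1⊕1⊕1⊕0 = 0
s4: b4⊕b5⊕b6⊕b7⊕b12⊕b13⊕b14⊕b15 = 0⊕0⊕1⊕1⊕0⊕0⊕1⊕0 = 1
s8: b8⊕b9⊕b10⊕b11⊕b12⊕b13⊕b14⊕b15 = 1⊕0⊕1⊕1⊕0⊕0⊕1⊕0 = 0
Syndrome (s8...s1) = 0101 → position 5.
Overall parity (XOR of all 16 bits, including p0): 0⊕1⊕1⊕0⊕0⊕0⊕1⊕1⊕1⊕0⊕1⊕1⊕0⊕0⊕1⊕0 = 0
Overall=0, syndrome position=5 → double-bit error detected (uncorrectable).

double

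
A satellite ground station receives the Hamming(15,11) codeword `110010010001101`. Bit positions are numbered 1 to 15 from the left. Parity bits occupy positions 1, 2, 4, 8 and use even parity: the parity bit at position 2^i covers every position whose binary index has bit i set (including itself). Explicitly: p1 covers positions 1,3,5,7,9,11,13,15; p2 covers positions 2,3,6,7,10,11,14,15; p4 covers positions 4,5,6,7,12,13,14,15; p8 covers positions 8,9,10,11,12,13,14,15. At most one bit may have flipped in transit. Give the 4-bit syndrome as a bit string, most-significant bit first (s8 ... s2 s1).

0000

s1: b1⊕b3⊕b5⊕b7⊕b9⊕b11⊕b13⊕b15 = 1⊕0⊕1⊕0⊕0⊕0⊕1⊕1 = 0
s2: b2⊕b3⊕b6⊕b7⊕b10⊕b11⊕b14⊕b15 = 1⊕0⊕0⊕0⊕0⊕0⊕0⊕1 = 0
s4: b4⊕b5⊕b6⊕b7⊕b12⊕b13⊕b14⊕b15 = 0⊕1⊕0⊕0⊕1⊕1⊕0⊕1 = 0
s8: b8⊕b9⊕b10⊕b11⊕b12⊕b13⊕b14⊕b15 = 1⊕0⊕0⊕0⊕1⊕1⊕0⊕1 = 0
Syndrome (s8...s1) = 0000 → position 0 (no error).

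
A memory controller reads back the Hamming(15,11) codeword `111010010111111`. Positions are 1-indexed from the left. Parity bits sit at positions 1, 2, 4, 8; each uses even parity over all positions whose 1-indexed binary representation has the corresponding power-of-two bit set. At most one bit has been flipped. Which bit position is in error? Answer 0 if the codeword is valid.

s1: b1⊕b3⊕b5⊕b7⊕b9⊕b11⊕b13⊕b15 = 1⊕1⊕1⊕0⊕0⊕1⊕1⊕1 = 0
s2: b2⊕b3⊕b6⊕b7⊕b10⊕b11⊕b14⊕b15 = 1⊕1⊕0⊕0⊕1⊕1⊕1⊕1 = 0
s4: b4⊕b5⊕b6⊕b7⊕b12⊕b13⊕b14⊕b15 = 0⊕1⊕0⊕0⊕1⊕1⊕1⊕1 = 1
s8: b8⊕b9⊕b10⊕b11⊕b12⊕b13⊕b14⊕b15 = 1⊕0⊕1⊕1⊕1⊕1⊕1⊕1 = 1
Syndrome (s8...s1) = 1100 → position 12.

12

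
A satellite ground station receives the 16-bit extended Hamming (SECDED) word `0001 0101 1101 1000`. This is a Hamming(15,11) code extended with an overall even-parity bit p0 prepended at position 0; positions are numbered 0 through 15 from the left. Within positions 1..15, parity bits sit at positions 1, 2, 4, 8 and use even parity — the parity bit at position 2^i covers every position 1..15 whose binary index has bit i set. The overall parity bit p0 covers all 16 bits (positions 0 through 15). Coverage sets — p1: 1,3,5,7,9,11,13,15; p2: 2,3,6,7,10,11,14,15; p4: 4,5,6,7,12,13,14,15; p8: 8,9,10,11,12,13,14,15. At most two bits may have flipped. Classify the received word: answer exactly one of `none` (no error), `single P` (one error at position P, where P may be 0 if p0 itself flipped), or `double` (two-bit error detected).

s1: b1⊕b3⊕b5⊕b7⊕b9⊕b11⊕b13⊕b15 = 0⊕1⊕1⊕1⊕1⊕1⊕0⊕0 = 1
s2: b2⊕b3⊕b6⊕b7⊕b10⊕b11⊕b14⊕b15 = 0⊕1⊕0⊕1⊕0⊕1⊕0⊕0 = 1
s4: b4⊕b5⊕b6⊕b7⊕b12⊕b13⊕b14⊕b15 = 0⊕1⊕0⊕1⊕1⊕0⊕0⊕0 = 1
s8: b8⊕b9⊕b10⊕b11⊕b12⊕b13⊕b14⊕b15 = 1⊕1⊕0⊕1⊕1⊕0⊕0⊕0 = 0
Syndrome (s8...s1) = 0111 → position 7.
Overall parity (XOR of all 16 bits, including p0): 0⊕0⊕0⊕1⊕0⊕1⊕0⊕1⊕1⊕1⊕0⊕1⊕1⊕0⊕0⊕0 = 1
Overall=1, syndrome position=7 → single-bit error at position 7.

single 7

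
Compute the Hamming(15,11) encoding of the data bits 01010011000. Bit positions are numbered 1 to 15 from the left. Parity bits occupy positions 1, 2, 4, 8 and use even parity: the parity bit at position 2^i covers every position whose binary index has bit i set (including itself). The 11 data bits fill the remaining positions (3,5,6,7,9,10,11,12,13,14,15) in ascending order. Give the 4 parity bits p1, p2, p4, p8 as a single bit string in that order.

1010

Place data bits at non-power-of-two positions: b3=0, b5=1, b6=0, b7=1, b9=0, b10=0, b11=1, b12=1, b13=0, b14=0, b15=0.
p1 = XOR of data positions {3,5,7,9,11,13,15} = 0⊕1⊕1⊕0⊕1⊕0⊕0 = 1
p2 = XOR of data positions {3,6,7,10,11,14,15} = 0⊕0⊕1⊕0⊕1⊕0⊕0 = 0
p4 = XOR of data positions {5,6,7,12,13,14,15} = 1⊕0⊕1⊕1⊕0⊕0⊕0 = 1
p8 = XOR of data positions {9,10,11,12,13,14,15} = 0⊕0⊕1⊕1⊕0⊕0⊕0 = 0
Parity bits p1,p2,p4,p8 = 1010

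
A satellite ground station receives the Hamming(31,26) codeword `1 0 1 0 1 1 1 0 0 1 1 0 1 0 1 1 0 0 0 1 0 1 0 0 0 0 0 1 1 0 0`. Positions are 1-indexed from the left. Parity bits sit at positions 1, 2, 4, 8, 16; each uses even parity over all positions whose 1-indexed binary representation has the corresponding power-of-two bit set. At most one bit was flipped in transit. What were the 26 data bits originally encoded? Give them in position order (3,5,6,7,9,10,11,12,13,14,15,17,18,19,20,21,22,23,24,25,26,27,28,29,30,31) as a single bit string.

11110110101000100000001100

s1: b1⊕b3⊕b5⊕b7⊕b9⊕b11⊕b13⊕b15⊕b17⊕b19⊕b21⊕b23⊕b25⊕b27⊕b29⊕b31 = 1⊕1⊕1⊕1⊕0⊕1⊕1⊕1⊕0⊕0⊕0⊕0⊕0⊕0⊕1⊕0 = 0
s2: b2⊕b3⊕b6⊕b7⊕b10⊕b11⊕b14⊕b15⊕b18⊕b19⊕b22⊕b23⊕b26⊕b27⊕b30⊕b31 = 0⊕1⊕1⊕1⊕1⊕1⊕0⊕1⊕0⊕0⊕1⊕0⊕0⊕0⊕0⊕0 = 1
s4: b4⊕b5⊕b6⊕b7⊕b12⊕b13⊕b14⊕b15⊕b20⊕b21⊕b22⊕b23⊕b28⊕b29⊕b30⊕b31 = 0⊕1⊕1⊕1⊕0⊕1⊕0⊕1⊕1⊕0⊕1⊕0⊕1⊕1⊕0⊕0 = 1
s8: b8⊕b9⊕b10⊕b11⊕b12⊕b13⊕b14⊕b15⊕b24⊕b25⊕b26⊕b27⊕b28⊕b29⊕b30⊕b31 = 0⊕0⊕1⊕1⊕0⊕1⊕0⊕1⊕0⊕0⊕0⊕0⊕1⊕1⊕0⊕0 = 0
s16: b16⊕b17⊕b18⊕b19⊕b20⊕b21⊕b22⊕b23⊕b24⊕b25⊕b26⊕b27⊕b28⊕b29⊕b30⊕b31 = 1⊕0⊕0⊕0⊕1⊕0⊕1⊕0⊕0⊕0⊕0⊕0⊕1⊕1⊕0⊕0 = 1
Syndrome (s16...s1) = 10110 → position 22.
Flip bit 22: corrected codeword = 1010111001101011000100000001100
Data bits at positions 3,5,6,7,9,10,11,12,13,14,15,17,18,19,20,21,22,23,24,25,26,27,28,29,30,31: 11110110101000100000001100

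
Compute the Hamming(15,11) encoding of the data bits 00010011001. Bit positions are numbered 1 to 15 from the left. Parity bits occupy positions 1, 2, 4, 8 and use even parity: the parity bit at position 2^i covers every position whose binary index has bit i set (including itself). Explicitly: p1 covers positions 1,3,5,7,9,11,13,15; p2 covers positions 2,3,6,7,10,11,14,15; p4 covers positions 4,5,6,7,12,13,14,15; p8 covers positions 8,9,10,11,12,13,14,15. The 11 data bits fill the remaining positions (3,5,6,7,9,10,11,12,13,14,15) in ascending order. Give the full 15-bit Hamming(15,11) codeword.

Place data bits at non-power-of-two positions: b3=0, b5=0, b6=0, b7=1, b9=0, b10=0, b11=1, b12=1, b13=0, b14=0, b15=1.
p1 = XOR of data positions {3,5,7,9,11,13,15} = 0⊕0⊕1⊕0⊕1⊕0⊕1 = 1
p2 = XOR of data positions {3,6,7,10,11,14,15} = 0⊕0⊕1⊕0⊕1⊕0⊕1 = 1
p4 = XOR of data positions {5,6,7,12,13,14,15} = 0⊕0⊕1⊕1⊕0⊕0⊕1 = 1
p8 = XOR of data positions {9,10,11,12,13,14,15} = 0⊕0⊕1⊕1⊕0⊕0⊕1 = 1
Codeword b1..b15 = 110100110011001

110100110011001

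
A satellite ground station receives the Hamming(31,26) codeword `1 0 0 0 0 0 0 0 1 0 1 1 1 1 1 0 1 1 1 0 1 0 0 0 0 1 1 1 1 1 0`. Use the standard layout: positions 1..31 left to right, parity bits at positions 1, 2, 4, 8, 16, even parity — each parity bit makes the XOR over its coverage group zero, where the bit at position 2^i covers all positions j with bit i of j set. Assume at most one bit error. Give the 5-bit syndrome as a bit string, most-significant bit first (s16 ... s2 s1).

s1: b1⊕b3⊕b5⊕b7⊕b9⊕b11⊕b13⊕b15⊕b17⊕b19⊕b21⊕b23⊕b25⊕b27⊕b29⊕b31 = 1⊕0⊕0⊕0⊕1⊕1⊕1⊕1⊕1⊕1⊕1⊕0⊕0⊕1⊕1⊕0 = 0
s2: b2⊕b3⊕b6⊕b7⊕b10⊕b11⊕b14⊕b15⊕b18⊕b19⊕b22⊕b23⊕b26⊕b27⊕b30⊕b31 = 0⊕0⊕0⊕0⊕0⊕1⊕1⊕1⊕1⊕1⊕0⊕0⊕1⊕1⊕1⊕0 = 0
s4: b4⊕b5⊕b6⊕b7⊕b12⊕b13⊕b14⊕b15⊕b20⊕b21⊕b22⊕b23⊕b28⊕b29⊕b30⊕b31 = 0⊕0⊕0⊕0⊕1⊕1⊕1⊕1⊕0⊕1⊕0⊕0⊕1⊕1⊕1⊕0 = 0
s8: b8⊕b9⊕b10⊕b11⊕b12⊕b13⊕b14⊕b15⊕b24⊕b25⊕b26⊕b27⊕b28⊕b29⊕b30⊕b31 = 0⊕1⊕0⊕1⊕1⊕1⊕1⊕1⊕0⊕0⊕1⊕1⊕1⊕1⊕1⊕0 = 1
s16: b16⊕b17⊕b18⊕b19⊕b20⊕b21⊕b22⊕b23⊕b24⊕b25⊕b26⊕b27⊕b28⊕b29⊕b30⊕b31 = 0⊕1⊕1⊕1⊕0⊕1⊕0⊕0⊕0⊕0⊕1⊕1⊕1⊕1⊕1⊕0 = 1
Syndrome (s16...s1) = 11000 → position 24.

11000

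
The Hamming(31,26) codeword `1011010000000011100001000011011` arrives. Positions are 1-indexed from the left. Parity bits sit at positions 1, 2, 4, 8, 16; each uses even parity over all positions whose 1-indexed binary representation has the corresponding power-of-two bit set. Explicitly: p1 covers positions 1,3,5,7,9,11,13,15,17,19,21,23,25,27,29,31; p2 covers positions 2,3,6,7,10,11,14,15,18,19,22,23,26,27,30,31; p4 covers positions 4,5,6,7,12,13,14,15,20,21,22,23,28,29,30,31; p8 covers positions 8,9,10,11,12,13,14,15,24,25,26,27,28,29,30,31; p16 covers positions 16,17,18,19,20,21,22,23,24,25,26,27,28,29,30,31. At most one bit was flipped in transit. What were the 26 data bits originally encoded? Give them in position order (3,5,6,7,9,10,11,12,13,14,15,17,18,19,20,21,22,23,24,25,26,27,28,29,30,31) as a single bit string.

s1: b1⊕b3⊕b5⊕b7⊕b9⊕b11⊕b13⊕b15⊕b17⊕b19⊕b21⊕b23⊕b25⊕b27⊕b29⊕b31 = 1⊕1⊕0⊕0⊕0⊕0⊕0⊕1⊕1⊕0⊕0⊕0⊕0⊕1⊕0⊕1 = 0
s2: b2⊕b3⊕b6⊕b7⊕b10⊕b11⊕b14⊕b15⊕b18⊕b19⊕b22⊕b23⊕b26⊕b27⊕b30⊕b31 = 0⊕1⊕1⊕0⊕0⊕0⊕0⊕1⊕0⊕0⊕1⊕0⊕0⊕1⊕1⊕1 = 1
s4: b4⊕b5⊕b6⊕b7⊕b12⊕b13⊕b14⊕b15⊕b20⊕b21⊕b22⊕b23⊕b28⊕b29⊕b30⊕b31 = 1⊕0⊕1⊕0⊕0⊕0⊕0⊕1⊕0⊕0⊕1⊕0⊕1⊕0⊕1⊕1 = 1
s8: b8⊕b9⊕b10⊕b11⊕b12⊕b13⊕b14⊕b15⊕b24⊕b25⊕b26⊕b27⊕b28⊕b29⊕b30⊕b31 = 0⊕0⊕0⊕0⊕0⊕0⊕0⊕1⊕0⊕0⊕0⊕1⊕1⊕0⊕1⊕1 = 1
s16: b16⊕b17⊕b18⊕b19⊕b20⊕b21⊕b22⊕b23⊕b24⊕b25⊕b26⊕b27⊕b28⊕b29⊕b30⊕b31 = 1⊕1⊕0⊕0⊕0⊕0⊕1⊕0⊕0⊕0⊕0⊕1⊕1⊕0⊕1⊕1 = 1
Syndrome (s16...s1) = 11110 → position 30.
Flip bit 30: corrected codeword = 1011010000000011100001000011001
Data bits at positions 3,5,6,7,9,10,11,12,13,14,15,17,18,19,20,21,22,23,24,25,26,27,28,29,30,31: 10100000001100001000011001

10100000001100001000011001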